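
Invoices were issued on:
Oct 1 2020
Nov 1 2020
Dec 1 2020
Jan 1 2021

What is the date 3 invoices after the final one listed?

Apr 1 2021

Gaps: 31, 30, 31 days — not constant. Every event is on the 1st of the month.
Pattern: the 1st of each month.
Next: February 2021 → Feb 1 2021.
March 2021: Mar 1 2021.
Next: April 2021 → Apr 1 2021.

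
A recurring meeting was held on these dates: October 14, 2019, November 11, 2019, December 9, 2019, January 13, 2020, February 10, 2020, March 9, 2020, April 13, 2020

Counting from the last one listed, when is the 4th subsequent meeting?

August 10, 2020

These are Mondays at 28- or 35-day spacing (28, 28, 35, 28, 28, 35).
The pattern: 2nd Monday of the month.
May 2020 — 2nd Monday is May 11, 2020.
June 2020 — 2nd Monday is June 8, 2020.
2nd Monday of July 2020: July 13, 2020.
2nd Monday of August 2020: August 10, 2020.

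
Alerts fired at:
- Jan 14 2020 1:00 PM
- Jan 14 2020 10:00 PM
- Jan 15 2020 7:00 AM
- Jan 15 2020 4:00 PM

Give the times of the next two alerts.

Jan 16 2020 1:00 AM, Jan 16 2020 10:00 AM

Spacing: 9, 9, 9 h — constant 9 h.
Jan 15 2020 4:00 PM + 9 h = Jan 16 2020 1:00 AM.
Jan 16 2020 1:00 AM + 9 h = Jan 16 2020 10:00 AM.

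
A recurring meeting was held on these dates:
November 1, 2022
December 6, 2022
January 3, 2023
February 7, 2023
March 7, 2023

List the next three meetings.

Gaps: 35, 28, 35, 28 days — a mix of 28 and 35. Every date is a Tuesday.
Each is the 1st Tuesday of its month.
April 2023 — 1st Tuesday is April 4, 2023.
1st Tuesday of May 2023: May 2, 2023.
June 2023 — 1st Tuesday is June 6, 2023.

April 4, 2023; May 2, 2023; June 6, 2023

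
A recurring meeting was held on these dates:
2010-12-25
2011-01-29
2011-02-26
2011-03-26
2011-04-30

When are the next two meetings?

All Saturdays; the gaps (35, 28, 28, 35) vary with month length.
This is the last Saturday of each month.
Last Saturday of May 2011: 2011-05-28.
June 2011 ends with Saturday 2011-06-25.

2011-05-28, 2011-06-25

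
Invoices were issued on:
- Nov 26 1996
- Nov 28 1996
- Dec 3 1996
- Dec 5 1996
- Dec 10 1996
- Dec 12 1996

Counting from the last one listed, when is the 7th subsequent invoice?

The gap pattern 2, 5, 2, 5, 2 repeats every 2 events.
These are the Tuesdays and Thursdays of each week.
The following Tuesday is Dec 17 1996.
The following Thursday is Dec 19 1996.
Next Tuesday: Dec 24 1996.
The following Thursday is Dec 26 1996.
The following Tuesday is Dec 31 1996.
Next Thursday: Jan 2 1997.
Next Tuesday: Jan 7 1997.

Jan 7 1997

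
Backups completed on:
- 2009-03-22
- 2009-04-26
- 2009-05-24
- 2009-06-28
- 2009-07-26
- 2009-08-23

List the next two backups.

2009-09-27, 2009-10-25

Gaps: 35, 28, 35, 28, 28 days — a mix of 28 and 35. Every date is a Sunday.
Each is the 4th Sunday of its month.
September 2009 — 4th Sunday is 2009-09-27.
October 2009 — 4th Sunday is 2009-10-25.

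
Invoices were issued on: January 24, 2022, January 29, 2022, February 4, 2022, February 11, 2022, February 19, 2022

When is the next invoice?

February 28, 2022

The spacing grows by 1 each time: 5, 6, 7, 8 days.
Next gap: 9 days. February 19, 2022 + 9 days = February 28, 2022.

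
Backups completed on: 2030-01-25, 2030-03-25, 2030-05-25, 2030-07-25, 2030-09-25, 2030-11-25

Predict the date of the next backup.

2031-01-25

Each date is the 25th; the gaps (59, 61, 61, 62, 61) track the month lengths.
The rule is the 25th of every 2 months.
January 2031: 2031-01-25.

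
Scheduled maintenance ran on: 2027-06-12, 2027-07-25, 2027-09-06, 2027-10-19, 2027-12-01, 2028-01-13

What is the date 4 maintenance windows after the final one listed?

Every event comes 43 days after the last (43, 43, 43, 43, 43).
2028-01-13 + 43 days = 2028-02-25.
2028-02-25 + 43 days = 2028-04-08.
2028-04-08 + 43 days = 2028-05-21.
2028-05-21 + 43 days = 2028-07-03.

2028-07-03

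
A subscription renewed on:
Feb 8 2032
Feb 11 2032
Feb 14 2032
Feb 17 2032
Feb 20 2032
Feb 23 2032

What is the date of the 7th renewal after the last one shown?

Every event comes 3 days after the last (3, 3, 3, 3, 3).
Feb 23 2032 + 3 days = Feb 26 2032.
Feb 26 2032 + 3 days = Feb 29 2032.
Feb 29 2032 + 3 days = Mar 3 2032.
Mar 3 2032 + 3 days = Mar 6 2032.
Mar 6 2032 + 3 days = Mar 9 2032.
Mar 9 2032 + 3 days = Mar 12 2032.
Mar 12 2032 + 3 days = Mar 15 2032.

Mar 15 2032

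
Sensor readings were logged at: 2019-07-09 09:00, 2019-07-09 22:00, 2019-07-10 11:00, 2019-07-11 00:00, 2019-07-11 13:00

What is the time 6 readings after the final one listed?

2019-07-14 19:00

The interval is a steady 13 hours (13, 13, 13, 13).
2019-07-11 13:00 + 13 h = 2019-07-12 02:00.
2019-07-12 02:00 + 13 h = 2019-07-12 15:00.
2019-07-12 15:00 + 13 h = 2019-07-13 04:00.
2019-07-13 04:00 + 13 h = 2019-07-13 17:00.
2019-07-13 17:00 + 13 h = 2019-07-14 06:00.
2019-07-14 06:00 + 13 h = 2019-07-14 19:00.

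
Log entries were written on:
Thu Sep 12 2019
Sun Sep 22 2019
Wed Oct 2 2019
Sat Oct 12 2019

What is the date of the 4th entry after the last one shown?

Gaps between consecutive events: 10, 10, 10 days — a constant 10-day interval.
Sat Oct 12 2019 + 10 days = Tue Oct 22 2019.
Tue Oct 22 2019 + 10 days = Fri Nov 1 2019.
Fri Nov 1 2019 + 10 days = Mon Nov 11 2019.
Mon Nov 11 2019 + 10 days = Thu Nov 21 2019.

Thu Nov 21 2019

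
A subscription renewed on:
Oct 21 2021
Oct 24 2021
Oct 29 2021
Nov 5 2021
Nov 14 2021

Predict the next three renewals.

Nov 25 2021, Dec 8 2021, Dec 23 2021

Intervals are 3, 5, 7, 9 days — an arithmetic progression with common difference 2.
Next gap: 11 days. Nov 14 2021 + 11 days = Nov 25 2021.
Next gap: 13 days. Nov 25 2021 + 13 days = Dec 8 2021.
Next gap: 15 days. Dec 8 2021 + 15 days = Dec 23 2021.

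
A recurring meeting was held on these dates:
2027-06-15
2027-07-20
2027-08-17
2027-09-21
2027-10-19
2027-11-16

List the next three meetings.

2027-12-21, 2028-01-18, 2028-02-15

Gaps: 35, 28, 35, 28, 28 days — a mix of 28 and 35. Every date is a Tuesday.
Each is the 3rd Tuesday of its month.
December 2027 — 3rd Tuesday is 2027-12-21.
3rd Tuesday of January 2028: 2028-01-18.
3rd Tuesday of February 2028: 2028-02-15.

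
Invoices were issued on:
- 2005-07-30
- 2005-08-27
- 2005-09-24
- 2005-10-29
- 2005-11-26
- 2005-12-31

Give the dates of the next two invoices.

Every date is a Saturday; gaps 28, 28, 35, 28, 35 days.
Each is the last Saturday of its month (at least one falls on the 29th or later, ruling out '4th Saturday').
Last Saturday of January 2006: 2006-01-28.
February 2006 ends with Saturday 2006-02-25.

2006-01-28, 2006-02-25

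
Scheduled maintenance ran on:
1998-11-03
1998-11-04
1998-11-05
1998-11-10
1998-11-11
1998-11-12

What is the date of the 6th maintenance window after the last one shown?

The gap pattern 1, 1, 5, 1, 1 repeats every 3 events.
These are the Tuesdays, Wednesdays and Thursdays of each week.
Next Tuesday: 1998-11-17.
Next Wednesday: 1998-11-18.
The following Thursday is 1998-11-19.
Next Tuesday: 1998-11-24.
The following Wednesday is 1998-11-25.
Next Thursday: 1998-11-26.

1998-11-26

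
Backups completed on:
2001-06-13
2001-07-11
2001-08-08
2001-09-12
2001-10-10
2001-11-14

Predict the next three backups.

2001-12-12, 2002-01-09, 2002-02-13

Gaps: 28, 28, 35, 28, 35 days — a mix of 28 and 35. Every date is a Wednesday.
Each is the 2nd Wednesday of its month.
2nd Wednesday of December 2001: 2001-12-12.
2nd Wednesday of January 2002: 2002-01-09.
2nd Wednesday of February 2002: 2002-02-13.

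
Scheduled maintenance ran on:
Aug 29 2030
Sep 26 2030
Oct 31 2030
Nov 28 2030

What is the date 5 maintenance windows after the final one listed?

These are Thursdays with 28, 35, 28-day gaps.
Each is the final Thursday of its month — Aug 29 2030 is past the 28th, so '4th Thursday' doesn't fit.
Last Thursday of December 2030: Dec 26 2030.
January 2031 ends with Thursday Jan 30 2031.
February 2031 ends with Thursday Feb 27 2031.
March 2031 ends with Thursday Mar 27 2031.
April 2031 ends with Thursday Apr 24 2031.

Apr 24 2031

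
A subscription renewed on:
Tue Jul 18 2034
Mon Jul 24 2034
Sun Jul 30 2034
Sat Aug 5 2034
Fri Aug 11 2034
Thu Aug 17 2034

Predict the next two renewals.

Wed Aug 23 2034, Tue Aug 29 2034

Gaps between consecutive events: 6, 6, 6, 6, 6 days — a constant 6-day interval.
Thu Aug 17 2034 + 6 days = Wed Aug 23 2034.
Wed Aug 23 2034 + 6 days = Tue Aug 29 2034.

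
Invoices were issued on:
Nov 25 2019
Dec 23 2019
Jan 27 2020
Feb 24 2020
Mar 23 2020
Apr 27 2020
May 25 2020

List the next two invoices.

These are Mondays at 28- or 35-day spacing (28, 35, 28, 28, 35, 28).
The pattern: 4th Monday of the month.
4th Monday of June 2020: Jun 22 2020.
July 2020 — 4th Monday is Jul 27 2020.

Jun 22 2020, Jul 27 2020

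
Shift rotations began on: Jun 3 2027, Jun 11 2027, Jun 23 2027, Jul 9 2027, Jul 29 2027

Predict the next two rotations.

The spacing grows by 4 each time: 8, 12, 16, 20 days.
Next gap: 24 days. Jul 29 2027 + 24 days = Aug 22 2027.
Next gap: 28 days. Aug 22 2027 + 28 days = Sep 19 2027.

Aug 22 2027, Sep 19 2027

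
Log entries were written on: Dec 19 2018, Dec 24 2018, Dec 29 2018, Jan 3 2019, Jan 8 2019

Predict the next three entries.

The spacing is 5, 5, 5, 5 days — always 5 days.
Jan 8 2019 + 5 days = Jan 13 2019.
Jan 13 2019 + 5 days = Jan 18 2019.
Jan 18 2019 + 5 days = Jan 23 2019.

Jan 13 2019, Jan 18 2019, Jan 23 2019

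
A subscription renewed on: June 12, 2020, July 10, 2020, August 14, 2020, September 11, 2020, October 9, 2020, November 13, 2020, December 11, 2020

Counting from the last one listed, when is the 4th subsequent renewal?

April 9, 2021

These are Fridays at 28- or 35-day spacing (28, 35, 28, 28, 35, 28).
The pattern: 2nd Friday of the month.
2nd Friday of January 2021: January 8, 2021.
2nd Friday of February 2021: February 12, 2021.
2nd Friday of March 2021: March 12, 2021.
2nd Friday of April 2021: April 9, 2021.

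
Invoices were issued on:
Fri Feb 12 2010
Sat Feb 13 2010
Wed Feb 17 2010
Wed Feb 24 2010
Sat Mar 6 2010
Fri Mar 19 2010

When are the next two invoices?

Sun Apr 4 2010, Fri Apr 23 2010

Intervals are 1, 4, 7, 10, 13 days — an arithmetic progression with common difference 3.
Next gap: 16 days. Fri Mar 19 2010 + 16 days = Sun Apr 4 2010.
Next gap: 19 days. Sun Apr 4 2010 + 19 days = Fri Apr 23 2010.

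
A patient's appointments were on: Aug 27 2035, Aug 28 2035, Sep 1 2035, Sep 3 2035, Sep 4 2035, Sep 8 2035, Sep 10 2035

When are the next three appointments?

The gap pattern 1, 4, 2, 1, 4, 2 repeats every 3 events.
These are the Mondays, Tuesdays and Saturdays of each week.
Next Tuesday: Sep 11 2035.
Next Saturday: Sep 15 2035.
Next Monday: Sep 17 2035.

Sep 11 2035, Sep 15 2035, Sep 17 2035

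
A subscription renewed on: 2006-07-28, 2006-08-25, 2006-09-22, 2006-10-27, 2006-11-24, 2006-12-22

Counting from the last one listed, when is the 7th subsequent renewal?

Gaps: 28, 28, 35, 28, 28 days — a mix of 28 and 35. Every date is a Friday.
Each is the 4th Friday of its month.
January 2007 — 4th Friday is 2007-01-26.
February 2007 — 4th Friday is 2007-02-23.
4th Friday of March 2007: 2007-03-23.
4th Friday of April 2007: 2007-04-27.
4th Friday of May 2007: 2007-05-25.
June 2007 — 4th Friday is 2007-06-22.
July 2007 — 4th Friday is 2007-07-27.

2007-07-27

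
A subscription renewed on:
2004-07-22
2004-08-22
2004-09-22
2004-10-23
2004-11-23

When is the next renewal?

2004-12-24

Every event comes 31 days after the last (31, 31, 31, 31).
2004-11-23 + 31 days = 2004-12-24.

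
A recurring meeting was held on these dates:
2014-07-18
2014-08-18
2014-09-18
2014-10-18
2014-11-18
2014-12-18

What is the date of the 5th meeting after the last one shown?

2015-05-18

Gaps: 31, 31, 30, 31, 30 days — not constant. Every event is on the 18th of the month.
Pattern: the 18th of each month.
January 2015: 2015-01-18.
Next: February 2015 → 2015-02-18.
Next: March 2015 → 2015-03-18.
April 2015: 2015-04-18.
May 2015: 2015-05-18.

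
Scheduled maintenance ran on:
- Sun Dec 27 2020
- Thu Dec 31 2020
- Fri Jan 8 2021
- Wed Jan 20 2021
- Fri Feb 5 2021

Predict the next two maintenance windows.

Gaps: 4, 8, 12, 16 days — each gap is 4 larger than the previous one.
Next gap: 20 days. Fri Feb 5 2021 + 20 days = Thu Feb 25 2021.
Next gap: 24 days. Thu Feb 25 2021 + 24 days = Sun Mar 21 2021.

Thu Feb 25 2021, Sun Mar 21 2021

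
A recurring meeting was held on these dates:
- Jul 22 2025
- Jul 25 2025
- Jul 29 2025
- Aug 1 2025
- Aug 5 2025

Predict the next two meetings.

Aug 8 2025, Aug 12 2025

The gap pattern 3, 4, 3, 4 repeats every 2 events.
These are the Tuesdays and Fridays of each week.
The following Friday is Aug 8 2025.
Next Tuesday: Aug 12 2025.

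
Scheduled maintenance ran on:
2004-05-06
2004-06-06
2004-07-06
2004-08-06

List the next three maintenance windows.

Gaps: 31, 30, 31 days — not constant. Every event is on the 6th of the month.
Pattern: the 6th of each month.
September 2004: 2004-09-06.
October 2004: 2004-10-06.
Next: November 2004 → 2004-11-06.

2004-09-06, 2004-10-06, 2004-11-06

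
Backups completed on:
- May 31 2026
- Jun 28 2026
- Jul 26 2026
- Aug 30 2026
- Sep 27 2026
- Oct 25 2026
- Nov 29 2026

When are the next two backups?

Dec 27 2026, Jan 31 2027

All Sundays; the gaps (28, 28, 35, 28, 28, 35) vary with month length.
This is the last Sunday of each month.
December 2026 ends with Sunday Dec 27 2026.
January 2027 ends with Sunday Jan 31 2027.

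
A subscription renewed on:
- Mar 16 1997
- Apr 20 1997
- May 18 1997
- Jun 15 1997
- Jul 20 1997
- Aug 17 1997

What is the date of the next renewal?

Sep 21 1997

These are Sundays at 28- or 35-day spacing (35, 28, 28, 35, 28).
The pattern: 3rd Sunday of the month.
September 1997 — 3rd Sunday is Sep 21 1997.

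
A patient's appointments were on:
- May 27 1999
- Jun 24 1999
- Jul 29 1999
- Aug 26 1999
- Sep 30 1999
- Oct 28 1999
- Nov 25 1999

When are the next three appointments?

Every date is a Thursday; gaps 28, 35, 28, 35, 28, 28 days.
Each is the last Thursday of its month (at least one falls on the 29th or later, ruling out '4th Thursday').
December 1999 ends with Thursday Dec 30 1999.
January 2000 ends with Thursday Jan 27 2000.
Last Thursday of February 2000: Feb 24 2000.

Dec 30 1999, Jan 27 2000, Feb 24 2000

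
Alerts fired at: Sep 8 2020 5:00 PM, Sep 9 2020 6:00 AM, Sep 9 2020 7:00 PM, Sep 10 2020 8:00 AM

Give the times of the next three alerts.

Sep 10 2020 9:00 PM, Sep 11 2020 10:00 AM, Sep 11 2020 11:00 PM

Gaps: 13, 13, 13 hours — each event is 13 hours after the previous one.
Sep 10 2020 8:00 AM + 13 h = Sep 10 2020 9:00 PM.
Sep 10 2020 9:00 PM + 13 h = Sep 11 2020 10:00 AM.
Sep 11 2020 10:00 AM + 13 h = Sep 11 2020 11:00 PM.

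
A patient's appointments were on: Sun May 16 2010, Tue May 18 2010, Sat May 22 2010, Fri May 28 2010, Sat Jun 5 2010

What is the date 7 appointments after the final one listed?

Sat Sep 25 2010

Gaps: 2, 4, 6, 8 days — each gap is 2 larger than the previous one.
Next gap: 10 days. Sat Jun 5 2010 + 10 days = Tue Jun 15 2010.
Next gap: 12 days. Tue Jun 15 2010 + 12 days = Sun Jun 27 2010.
Next gap: 14 days. Sun Jun 27 2010 + 14 days = Sun Jul 11 2010.
Next gap: 16 days. Sun Jul 11 2010 + 16 days = Tue Jul 27 2010.
Next gap: 18 days. Tue Jul 27 2010 + 18 days = Sat Aug 14 2010.
Next gap: 20 days. Sat Aug 14 2010 + 20 days = Fri Sep 3 2010.
Next gap: 22 days. Fri Sep 3 2010 + 22 days = Sat Sep 25 2010.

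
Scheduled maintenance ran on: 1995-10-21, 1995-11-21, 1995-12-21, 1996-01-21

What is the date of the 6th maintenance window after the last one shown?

1996-07-21

Gaps: 31, 30, 31 days — not constant. Every event is on the 21st of the month.
Pattern: the 21st of each month.
Next: February 1996 → 1996-02-21.
Next: March 1996 → 1996-03-21.
April 1996: 1996-04-21.
May 1996: 1996-05-21.
Next: June 1996 → 1996-06-21.
July 1996: 1996-07-21.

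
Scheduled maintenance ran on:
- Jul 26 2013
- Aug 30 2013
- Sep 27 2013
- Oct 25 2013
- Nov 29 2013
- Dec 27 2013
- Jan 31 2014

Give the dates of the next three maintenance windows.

All Fridays; the gaps (35, 28, 28, 35, 28, 35) vary with month length.
This is the last Friday of each month.
February 2014 ends with Friday Feb 28 2014.
Last Friday of March 2014: Mar 28 2014.
Last Friday of April 2014: Apr 25 2014.

Feb 28 2014, Mar 28 2014, Apr 25 2014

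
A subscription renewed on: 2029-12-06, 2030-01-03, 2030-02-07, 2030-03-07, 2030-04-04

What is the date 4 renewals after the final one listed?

All dates are Thursdays, 28, 35, 28, 28 days apart.
Specifically, the 1st Thursday of each month.
May 2030 — 1st Thursday is 2030-05-02.
1st Thursday of June 2030: 2030-06-06.
1st Thursday of July 2030: 2030-07-04.
August 2030 — 1st Thursday is 2030-08-01.

2030-08-01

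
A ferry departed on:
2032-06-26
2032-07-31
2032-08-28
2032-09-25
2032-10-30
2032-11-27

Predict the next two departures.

2032-12-25, 2033-01-29

All Saturdays; the gaps (35, 28, 28, 35, 28) vary with month length.
This is the last Saturday of each month.
December 2032 ends with Saturday 2032-12-25.
January 2033 ends with Saturday 2033-01-29.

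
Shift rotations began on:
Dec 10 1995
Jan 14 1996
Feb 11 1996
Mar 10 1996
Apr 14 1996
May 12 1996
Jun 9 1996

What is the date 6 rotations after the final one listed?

Dec 8 1996

All dates are Sundays, 35, 28, 28, 35, 28, 28 days apart.
Specifically, the 2nd Sunday of each month.
July 1996 — 2nd Sunday is Jul 14 1996.
August 1996 — 2nd Sunday is Aug 11 1996.
2nd Sunday of September 1996: Sep 8 1996.
2nd Sunday of October 1996: Oct 13 1996.
November 1996 — 2nd Sunday is Nov 10 1996.
December 1996 — 2nd Sunday is Dec 8 1996.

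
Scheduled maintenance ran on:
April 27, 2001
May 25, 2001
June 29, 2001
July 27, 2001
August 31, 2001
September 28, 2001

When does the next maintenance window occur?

October 26, 2001

These are Fridays with 28, 35, 28, 35, 28-day gaps.
Each is the final Friday of its month — June 29, 2001 is past the 28th, so '4th Friday' doesn't fit.
Last Friday of October 2001: October 26, 2001.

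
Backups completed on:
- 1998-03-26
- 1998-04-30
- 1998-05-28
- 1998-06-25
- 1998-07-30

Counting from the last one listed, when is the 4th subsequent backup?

1998-11-26

Every date is a Thursday; gaps 35, 28, 28, 35 days.
Each is the last Thursday of its month (at least one falls on the 29th or later, ruling out '4th Thursday').
August 1998 ends with Thursday 1998-08-27.
September 1998 ends with Thursday 1998-09-24.
October 1998 ends with Thursday 1998-10-29.
Last Thursday of November 1998: 1998-11-26.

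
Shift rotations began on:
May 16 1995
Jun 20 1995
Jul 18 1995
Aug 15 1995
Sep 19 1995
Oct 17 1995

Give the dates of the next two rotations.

These are Tuesdays at 28- or 35-day spacing (35, 28, 28, 35, 28).
The pattern: 3rd Tuesday of the month.
November 1995 — 3rd Tuesday is Nov 21 1995.
3rd Tuesday of December 1995: Dec 19 1995.

Nov 21 1995, Dec 19 1995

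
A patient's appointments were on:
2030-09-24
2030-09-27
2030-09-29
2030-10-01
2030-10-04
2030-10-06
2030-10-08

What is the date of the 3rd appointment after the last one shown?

2030-10-15

Gaps: 3, 2, 2, 3, 2, 2 days — not constant, but cyclic with period 3.
The events fall on every Tuesday, Friday and Sunday.
Next Friday: 2030-10-11.
The following Sunday is 2030-10-13.
Next Tuesday: 2030-10-15.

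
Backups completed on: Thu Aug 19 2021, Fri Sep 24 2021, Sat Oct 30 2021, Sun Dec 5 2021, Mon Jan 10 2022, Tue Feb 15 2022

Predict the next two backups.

Every event comes 36 days after the last (36, 36, 36, 36, 36).
Tue Feb 15 2022 + 36 days = Wed Mar 23 2022.
Wed Mar 23 2022 + 36 days = Thu Apr 28 2022.

Wed Mar 23 2022, Thu Apr 28 2022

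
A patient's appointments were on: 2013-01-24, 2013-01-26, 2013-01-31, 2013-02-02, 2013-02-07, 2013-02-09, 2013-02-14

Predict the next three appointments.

2013-02-16, 2013-02-21, 2013-02-23

The gap pattern 2, 5, 2, 5, 2, 5 repeats every 2 events.
These are the Thursdays and Saturdays of each week.
Next Saturday: 2013-02-16.
Next Thursday: 2013-02-21.
The following Saturday is 2013-02-23.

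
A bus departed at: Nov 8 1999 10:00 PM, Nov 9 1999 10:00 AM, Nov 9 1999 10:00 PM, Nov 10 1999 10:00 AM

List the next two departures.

Gaps: 12, 12, 12 hours — each event is 12 hours after the previous one.
Nov 10 1999 10:00 AM + 12 h = Nov 10 1999 10:00 PM.
Nov 10 1999 10:00 PM + 12 h = Nov 11 1999 10:00 AM.

Nov 10 1999 10:00 PM, Nov 11 1999 10:00 AM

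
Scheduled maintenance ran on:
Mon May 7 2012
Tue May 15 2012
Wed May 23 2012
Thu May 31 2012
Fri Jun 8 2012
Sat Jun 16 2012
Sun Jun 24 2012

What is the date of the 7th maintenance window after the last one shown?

The spacing is 8, 8, 8, 8, 8, 8 days — always 8 days.
Sun Jun 24 2012 + 8 days = Mon Jul 2 2012.
Mon Jul 2 2012 + 8 days = Tue Jul 10 2012.
Tue Jul 10 2012 + 8 days = Wed Jul 18 2012.
Wed Jul 18 2012 + 8 days = Thu Jul 26 2012.
Thu Jul 26 2012 + 8 days = Fri Aug 3 2012.
Fri Aug 3 2012 + 8 days = Sat Aug 11 2012.
Sat Aug 11 2012 + 8 days = Sun Aug 19 2012.

Sun Aug 19 2012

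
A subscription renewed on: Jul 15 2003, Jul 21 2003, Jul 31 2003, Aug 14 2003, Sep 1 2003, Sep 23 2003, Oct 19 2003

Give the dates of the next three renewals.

The spacing grows by 4 each time: 6, 10, 14, 18, 22, 26 days.
Next gap: 30 days. Oct 19 2003 + 30 days = Nov 18 2003.
Next gap: 34 days. Nov 18 2003 + 34 days = Dec 22 2003.
Next gap: 38 days. Dec 22 2003 + 38 days = Jan 29 2004.

Nov 18 2003, Dec 22 2003, Jan 29 2004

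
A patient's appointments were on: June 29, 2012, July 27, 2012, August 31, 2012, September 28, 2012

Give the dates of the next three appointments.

October 26, 2012; November 30, 2012; December 28, 2012

Every date is a Friday; gaps 28, 35, 28 days.
Each is the last Friday of its month (at least one falls on the 29th or later, ruling out '4th Friday').
October 2012 ends with Friday October 26, 2012.
Last Friday of November 2012: November 30, 2012.
Last Friday of December 2012: December 28, 2012.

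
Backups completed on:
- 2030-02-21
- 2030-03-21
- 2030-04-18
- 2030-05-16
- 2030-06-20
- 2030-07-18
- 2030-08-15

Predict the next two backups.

2030-09-19, 2030-10-17

All dates are Thursdays, 28, 28, 28, 35, 28, 28 days apart.
Specifically, the 3rd Thursday of each month.
3rd Thursday of September 2030: 2030-09-19.
October 2030 — 3rd Thursday is 2030-10-17.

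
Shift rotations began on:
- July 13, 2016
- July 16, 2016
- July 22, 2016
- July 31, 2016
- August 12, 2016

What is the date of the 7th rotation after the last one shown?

January 27, 2017

Intervals are 3, 6, 9, 12 days — an arithmetic progression with common difference 3.
Next gap: 15 days. August 12, 2016 + 15 days = August 27, 2016.
Next gap: 18 days. August 27, 2016 + 18 days = September 14, 2016.
Next gap: 21 days. September 14, 2016 + 21 days = October 5, 2016.
Next gap: 24 days. October 5, 2016 + 24 days = October 29, 2016.
Next gap: 27 days. October 29, 2016 + 27 days = November 25, 2016.
Next gap: 30 days. November 25, 2016 + 30 days = December 25, 2016.
Next gap: 33 days. December 25, 2016 + 33 days = January 27, 2017.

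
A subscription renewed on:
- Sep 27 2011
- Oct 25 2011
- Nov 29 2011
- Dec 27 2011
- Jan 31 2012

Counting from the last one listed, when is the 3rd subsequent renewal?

Apr 24 2012

These are Tuesdays with 28, 35, 28, 35-day gaps.
Each is the final Tuesday of its month — Nov 29 2011 is past the 28th, so '4th Tuesday' doesn't fit.
Last Tuesday of February 2012: Feb 28 2012.
Last Tuesday of March 2012: Mar 27 2012.
April 2012 ends with Tuesday Apr 24 2012.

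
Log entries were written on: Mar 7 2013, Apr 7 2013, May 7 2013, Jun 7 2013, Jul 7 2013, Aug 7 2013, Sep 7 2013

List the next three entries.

Oct 7 2013, Nov 7 2013, Dec 7 2013

Gaps: 31, 30, 31, 30, 31, 31 days — not constant. Every event is on the 7th of the month.
Pattern: the 7th of each month.
Next: October 2013 → Oct 7 2013.
November 2013: Nov 7 2013.
Next: December 2013 → Dec 7 2013.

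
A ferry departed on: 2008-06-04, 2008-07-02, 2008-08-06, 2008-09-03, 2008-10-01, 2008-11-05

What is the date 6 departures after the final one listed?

2009-05-06

All dates are Wednesdays, 28, 35, 28, 28, 35 days apart.
Specifically, the 1st Wednesday of each month.
1st Wednesday of December 2008: 2008-12-03.
January 2009 — 1st Wednesday is 2009-01-07.
1st Wednesday of February 2009: 2009-02-04.
1st Wednesday of March 2009: 2009-03-04.
1st Wednesday of April 2009: 2009-04-01.
1st Wednesday of May 2009: 2009-05-06.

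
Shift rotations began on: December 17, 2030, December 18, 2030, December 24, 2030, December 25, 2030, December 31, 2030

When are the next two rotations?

The gap pattern 1, 6, 1, 6 repeats every 2 events.
These are the Tuesdays and Wednesdays of each week.
The following Wednesday is January 1, 2031.
Next Tuesday: January 7, 2031.

January 1, 2031; January 7, 2031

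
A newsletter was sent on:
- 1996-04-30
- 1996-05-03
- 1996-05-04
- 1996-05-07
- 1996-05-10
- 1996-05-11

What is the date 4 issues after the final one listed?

Gaps: 3, 1, 3, 3, 1 days — not constant, but cyclic with period 3.
The events fall on every Tuesday, Friday and Saturday.
The following Tuesday is 1996-05-14.
The following Friday is 1996-05-17.
Next Saturday: 1996-05-18.
Next Tuesday: 1996-05-21.

1996-05-21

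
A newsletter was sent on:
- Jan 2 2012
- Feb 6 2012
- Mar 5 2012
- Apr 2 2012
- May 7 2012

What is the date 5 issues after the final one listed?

These are Mondays at 28- or 35-day spacing (35, 28, 28, 35).
The pattern: 1st Monday of the month.
1st Monday of June 2012: Jun 4 2012.
1st Monday of July 2012: Jul 2 2012.
1st Monday of August 2012: Aug 6 2012.
1st Monday of September 2012: Sep 3 2012.
1st Monday of October 2012: Oct 1 2012.

Oct 1 2012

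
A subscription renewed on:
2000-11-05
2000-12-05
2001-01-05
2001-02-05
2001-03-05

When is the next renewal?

2001-04-05

Gaps: 30, 31, 31, 28 days — not constant. Every event is on the 5th of the month.
Pattern: the 5th of each month.
April 2001: 2001-04-05.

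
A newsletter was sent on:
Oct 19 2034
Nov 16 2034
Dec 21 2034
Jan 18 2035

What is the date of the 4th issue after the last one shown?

Gaps: 28, 35, 28 days — a mix of 28 and 35. Every date is a Thursday.
Each is the 3rd Thursday of its month.
3rd Thursday of February 2035: Feb 15 2035.
March 2035 — 3rd Thursday is Mar 15 2035.
3rd Thursday of April 2035: Apr 19 2035.
May 2035 — 3rd Thursday is May 17 2035.

May 17 2035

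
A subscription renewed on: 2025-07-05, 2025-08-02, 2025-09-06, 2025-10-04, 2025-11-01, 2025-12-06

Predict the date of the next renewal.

These are Saturdays at 28- or 35-day spacing (28, 35, 28, 28, 35).
The pattern: 1st Saturday of the month.
January 2026 — 1st Saturday is 2026-01-03.

2026-01-03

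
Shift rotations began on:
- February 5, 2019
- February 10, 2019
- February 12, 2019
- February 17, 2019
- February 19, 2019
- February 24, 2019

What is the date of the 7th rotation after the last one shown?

March 19, 2019

The gap pattern 5, 2, 5, 2, 5 repeats every 2 events.
These are the Tuesdays and Sundays of each week.
The following Tuesday is February 26, 2019.
Next Sunday: March 3, 2019.
The following Tuesday is March 5, 2019.
Next Sunday: March 10, 2019.
The following Tuesday is March 12, 2019.
Next Sunday: March 17, 2019.
Next Tuesday: March 19, 2019.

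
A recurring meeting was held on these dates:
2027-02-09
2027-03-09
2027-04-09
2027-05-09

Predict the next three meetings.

Each date is the 9th; the gaps (28, 31, 30) track the month lengths.
The rule is the 9th of each month.
Next: June 2027 → 2027-06-09.
Next: July 2027 → 2027-07-09.
August 2027: 2027-08-09.

2027-06-09, 2027-07-09, 2027-08-09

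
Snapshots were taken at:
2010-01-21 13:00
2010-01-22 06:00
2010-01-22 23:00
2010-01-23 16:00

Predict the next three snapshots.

The interval is a steady 17 hours (17, 17, 17).
2010-01-23 16:00 + 17 h = 2010-01-24 09:00.
2010-01-24 09:00 + 17 h = 2010-01-25 02:00.
2010-01-25 02:00 + 17 h = 2010-01-25 19:00.

2010-01-24 09:00, 2010-01-25 02:00, 2010-01-25 19:00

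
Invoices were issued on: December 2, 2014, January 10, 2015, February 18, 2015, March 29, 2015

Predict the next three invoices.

May 7, 2015; June 15, 2015; July 24, 2015

The spacing is 39, 39, 39 days — always 39 days.
March 29, 2015 + 39 days = May 7, 2015.
May 7, 2015 + 39 days = June 15, 2015.
June 15, 2015 + 39 days = July 24, 2015.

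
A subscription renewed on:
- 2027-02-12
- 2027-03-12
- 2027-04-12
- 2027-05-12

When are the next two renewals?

2027-06-12, 2027-07-12

The day-of-month is always 12 (28, 31, 30 days between events).
So this recurs on the 12th of each month.
June 2027: 2027-06-12.
July 2027: 2027-07-12.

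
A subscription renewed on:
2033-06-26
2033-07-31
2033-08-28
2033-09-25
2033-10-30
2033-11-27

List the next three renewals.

2033-12-25, 2034-01-29, 2034-02-26

These are Sundays with 35, 28, 28, 35, 28-day gaps.
Each is the final Sunday of its month — 2033-07-31 is past the 28th, so '4th Sunday' doesn't fit.
Last Sunday of December 2033: 2033-12-25.
January 2034 ends with Sunday 2034-01-29.
February 2034 ends with Sunday 2034-02-26.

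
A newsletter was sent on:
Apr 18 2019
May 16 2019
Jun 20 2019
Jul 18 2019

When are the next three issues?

Aug 15 2019, Sep 19 2019, Oct 17 2019

All dates are Thursdays, 28, 35, 28 days apart.
Specifically, the 3rd Thursday of each month.
August 2019 — 3rd Thursday is Aug 15 2019.
September 2019 — 3rd Thursday is Sep 19 2019.
October 2019 — 3rd Thursday is Oct 17 2019.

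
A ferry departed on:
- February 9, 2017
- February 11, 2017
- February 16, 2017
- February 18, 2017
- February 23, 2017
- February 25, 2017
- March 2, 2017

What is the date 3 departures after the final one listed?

March 11, 2017

The gap pattern 2, 5, 2, 5, 2, 5 repeats every 2 events.
These are the Thursdays and Saturdays of each week.
The following Saturday is March 4, 2017.
Next Thursday: March 9, 2017.
The following Saturday is March 11, 2017.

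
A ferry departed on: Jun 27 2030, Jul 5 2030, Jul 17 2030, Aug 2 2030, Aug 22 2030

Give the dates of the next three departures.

The spacing grows by 4 each time: 8, 12, 16, 20 days.
Next gap: 24 days. Aug 22 2030 + 24 days = Sep 15 2030.
Next gap: 28 days. Sep 15 2030 + 28 days = Oct 13 2030.
Next gap: 32 days. Oct 13 2030 + 32 days = Nov 14 2030.

Sep 15 2030, Oct 13 2030, Nov 14 2030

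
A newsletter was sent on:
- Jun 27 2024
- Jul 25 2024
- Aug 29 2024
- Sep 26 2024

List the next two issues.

Oct 31 2024, Nov 28 2024

These are Thursdays with 28, 35, 28-day gaps.
Each is the final Thursday of its month — Aug 29 2024 is past the 28th, so '4th Thursday' doesn't fit.
October 2024 ends with Thursday Oct 31 2024.
Last Thursday of November 2024: Nov 28 2024.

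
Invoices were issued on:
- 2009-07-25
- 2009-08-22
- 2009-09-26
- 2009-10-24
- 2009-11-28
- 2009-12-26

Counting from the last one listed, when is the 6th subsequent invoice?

All dates are Saturdays, 28, 35, 28, 35, 28 days apart.
Specifically, the 4th Saturday of each month.
4th Saturday of January 2010: 2010-01-23.
4th Saturday of February 2010: 2010-02-27.
4th Saturday of March 2010: 2010-03-27.
4th Saturday of April 2010: 2010-04-24.
4th Saturday of May 2010: 2010-05-22.
June 2010 — 4th Saturday is 2010-06-26.

2010-06-26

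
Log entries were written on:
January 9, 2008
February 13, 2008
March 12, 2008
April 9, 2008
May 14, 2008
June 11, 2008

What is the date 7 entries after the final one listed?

January 14, 2009

Gaps: 35, 28, 28, 35, 28 days — a mix of 28 and 35. Every date is a Wednesday.
Each is the 2nd Wednesday of its month.
2nd Wednesday of July 2008: July 9, 2008.
August 2008 — 2nd Wednesday is August 13, 2008.
2nd Wednesday of September 2008: September 10, 2008.
2nd Wednesday of October 2008: October 8, 2008.
2nd Wednesday of November 2008: November 12, 2008.
December 2008 — 2nd Wednesday is December 10, 2008.
2nd Wednesday of January 2009: January 14, 2009.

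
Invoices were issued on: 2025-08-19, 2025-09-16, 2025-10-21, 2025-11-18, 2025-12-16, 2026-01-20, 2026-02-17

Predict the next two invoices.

Gaps: 28, 35, 28, 28, 35, 28 days — a mix of 28 and 35. Every date is a Tuesday.
Each is the 3rd Tuesday of its month.
March 2026 — 3rd Tuesday is 2026-03-17.
April 2026 — 3rd Tuesday is 2026-04-21.

2026-03-17, 2026-04-21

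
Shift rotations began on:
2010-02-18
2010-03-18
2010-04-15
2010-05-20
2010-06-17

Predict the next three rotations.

All dates are Thursdays, 28, 28, 35, 28 days apart.
Specifically, the 3rd Thursday of each month.
3rd Thursday of July 2010: 2010-07-15.
3rd Thursday of August 2010: 2010-08-19.
September 2010 — 3rd Thursday is 2010-09-16.

2010-07-15, 2010-08-19, 2010-09-16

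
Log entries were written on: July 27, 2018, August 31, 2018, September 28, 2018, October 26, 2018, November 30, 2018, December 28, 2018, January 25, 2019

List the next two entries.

These are Fridays with 35, 28, 28, 35, 28, 28-day gaps.
Each is the final Friday of its month — August 31, 2018 is past the 28th, so '4th Friday' doesn't fit.
February 2019 ends with Friday February 22, 2019.
Last Friday of March 2019: March 29, 2019.

February 22, 2019; March 29, 2019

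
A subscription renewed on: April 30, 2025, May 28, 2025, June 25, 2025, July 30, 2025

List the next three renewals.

August 27, 2025; September 24, 2025; October 29, 2025

Every date is a Wednesday; gaps 28, 28, 35 days.
Each is the last Wednesday of its month (at least one falls on the 29th or later, ruling out '4th Wednesday').
August 2025 ends with Wednesday August 27, 2025.
Last Wednesday of September 2025: September 24, 2025.
Last Wednesday of October 2025: October 29, 2025.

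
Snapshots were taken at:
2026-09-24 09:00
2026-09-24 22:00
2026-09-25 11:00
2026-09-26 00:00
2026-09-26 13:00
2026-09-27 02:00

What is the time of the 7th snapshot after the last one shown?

2026-09-30 21:00

Gaps: 13, 13, 13, 13, 13 hours — each event is 13 hours after the previous one.
2026-09-27 02:00 + 13 h = 2026-09-27 15:00.
2026-09-27 15:00 + 13 h = 2026-09-28 04:00.
2026-09-28 04:00 + 13 h = 2026-09-28 17:00.
2026-09-28 17:00 + 13 h = 2026-09-29 06:00.
2026-09-29 06:00 + 13 h = 2026-09-29 19:00.
2026-09-29 19:00 + 13 h = 2026-09-30 08:00.
2026-09-30 08:00 + 13 h = 2026-09-30 21:00.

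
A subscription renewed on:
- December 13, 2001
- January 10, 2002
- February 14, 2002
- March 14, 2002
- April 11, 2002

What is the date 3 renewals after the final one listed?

July 11, 2002

All dates are Thursdays, 28, 35, 28, 28 days apart.
Specifically, the 2nd Thursday of each month.
2nd Thursday of May 2002: May 9, 2002.
June 2002 — 2nd Thursday is June 13, 2002.
2nd Thursday of July 2002: July 11, 2002.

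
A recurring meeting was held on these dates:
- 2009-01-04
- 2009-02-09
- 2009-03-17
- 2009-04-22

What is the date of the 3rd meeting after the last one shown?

2009-08-08

Every event comes 36 days after the last (36, 36, 36).
2009-04-22 + 36 days = 2009-05-28.
2009-05-28 + 36 days = 2009-07-03.
2009-07-03 + 36 days = 2009-08-08.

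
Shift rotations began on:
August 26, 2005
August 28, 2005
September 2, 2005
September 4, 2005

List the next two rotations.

The gap pattern 2, 5, 2 repeats every 2 events.
These are the Fridays and Sundays of each week.
The following Friday is September 9, 2005.
The following Sunday is September 11, 2005.

September 9, 2005; September 11, 2005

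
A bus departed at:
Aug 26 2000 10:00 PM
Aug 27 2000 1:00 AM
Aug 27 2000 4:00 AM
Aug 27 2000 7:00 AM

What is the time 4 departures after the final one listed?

Spacing: 3, 3, 3 h — constant 3 h.
Aug 27 2000 7:00 AM + 3 h = Aug 27 2000 10:00 AM.
Aug 27 2000 10:00 AM + 3 h = Aug 27 2000 1:00 PM.
Aug 27 2000 1:00 PM + 3 h = Aug 27 2000 4:00 PM.
Aug 27 2000 4:00 PM + 3 h = Aug 27 2000 7:00 PM.

Aug 27 2000 7:00 PM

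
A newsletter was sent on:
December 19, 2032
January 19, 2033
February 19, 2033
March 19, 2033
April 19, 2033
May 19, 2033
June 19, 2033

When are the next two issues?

July 19, 2033; August 19, 2033

The day-of-month is always 19 (31, 31, 28, 31, 30, 31 days between events).
So this recurs on the 19th of each month.
Next: July 2033 → July 19, 2033.
August 2033: August 19, 2033.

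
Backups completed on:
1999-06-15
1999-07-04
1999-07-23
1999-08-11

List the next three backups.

The spacing is 19, 19, 19 days — always 19 days.
1999-08-11 + 19 days = 1999-08-30.
1999-08-30 + 19 days = 1999-09-18.
1999-09-18 + 19 days = 1999-10-07.

1999-08-30, 1999-09-18, 1999-10-07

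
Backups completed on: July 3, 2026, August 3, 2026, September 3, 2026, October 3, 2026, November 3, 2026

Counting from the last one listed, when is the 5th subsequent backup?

April 3, 2027

Each date is the 3rd; the gaps (31, 31, 30, 31) track the month lengths.
The rule is the 3rd of each month.
Next: December 2026 → December 3, 2026.
Next: January 2027 → January 3, 2027.
Next: February 2027 → February 3, 2027.
Next: March 2027 → March 3, 2027.
Next: April 2027 → April 3, 2027.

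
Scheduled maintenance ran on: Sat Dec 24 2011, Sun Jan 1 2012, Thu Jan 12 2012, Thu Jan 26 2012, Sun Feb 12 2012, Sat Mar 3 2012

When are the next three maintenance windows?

Mon Mar 26 2012, Sat Apr 21 2012, Sun May 20 2012

Gaps: 8, 11, 14, 17, 20 days — each gap is 3 larger than the previous one.
Next gap: 23 days. Sat Mar 3 2012 + 23 days = Mon Mar 26 2012.
Next gap: 26 days. Mon Mar 26 2012 + 26 days = Sat Apr 21 2012.
Next gap: 29 days. Sat Apr 21 2012 + 29 days = Sun May 20 2012.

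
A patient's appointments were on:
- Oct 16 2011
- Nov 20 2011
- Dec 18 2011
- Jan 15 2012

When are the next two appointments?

Feb 19 2012, Mar 18 2012

These are Sundays at 28- or 35-day spacing (35, 28, 28).
The pattern: 3rd Sunday of the month.
February 2012 — 3rd Sunday is Feb 19 2012.
3rd Sunday of March 2012: Mar 18 2012.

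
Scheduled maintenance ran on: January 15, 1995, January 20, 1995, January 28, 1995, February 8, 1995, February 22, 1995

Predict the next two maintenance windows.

The spacing grows by 3 each time: 5, 8, 11, 14 days.
Next gap: 17 days. February 22, 1995 + 17 days = March 11, 1995.
Next gap: 20 days. March 11, 1995 + 20 days = March 31, 1995.

March 11, 1995; March 31, 1995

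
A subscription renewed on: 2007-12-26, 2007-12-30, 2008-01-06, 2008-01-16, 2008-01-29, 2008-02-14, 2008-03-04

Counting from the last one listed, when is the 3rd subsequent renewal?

The spacing grows by 3 each time: 4, 7, 10, 13, 16, 19 days.
Next gap: 22 days. 2008-03-04 + 22 days = 2008-03-26.
Next gap: 25 days. 2008-03-26 + 25 days = 2008-04-20.
Next gap: 28 days. 2008-04-20 + 28 days = 2008-05-18.

2008-05-18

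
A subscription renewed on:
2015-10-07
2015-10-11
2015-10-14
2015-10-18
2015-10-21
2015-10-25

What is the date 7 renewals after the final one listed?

Every event lands on a Wednesday or Sunday (gaps cycle 4, 3, 4, 3, 4).
So the schedule is: every Wednesday and Sunday.
Next Wednesday: 2015-10-28.
Next Sunday: 2015-11-01.
The following Wednesday is 2015-11-04.
The following Sunday is 2015-11-08.
Next Wednesday: 2015-11-11.
The following Sunday is 2015-11-15.
The following Wednesday is 2015-11-18.

2015-11-18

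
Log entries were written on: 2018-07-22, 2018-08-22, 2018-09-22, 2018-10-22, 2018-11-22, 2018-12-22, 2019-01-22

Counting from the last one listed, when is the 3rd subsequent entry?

Gaps: 31, 31, 30, 31, 30, 31 days — not constant. Every event is on the 22nd of the month.
Pattern: the 22nd of each month.
February 2019: 2019-02-22.
Next: March 2019 → 2019-03-22.
Next: April 2019 → 2019-04-22.

2019-04-22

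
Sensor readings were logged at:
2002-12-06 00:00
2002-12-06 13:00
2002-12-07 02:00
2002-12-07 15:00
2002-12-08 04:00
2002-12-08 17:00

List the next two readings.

2002-12-09 06:00, 2002-12-09 19:00

The interval is a steady 13 hours (13, 13, 13, 13, 13).
2002-12-08 17:00 + 13 h = 2002-12-09 06:00.
2002-12-09 06:00 + 13 h = 2002-12-09 19:00.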